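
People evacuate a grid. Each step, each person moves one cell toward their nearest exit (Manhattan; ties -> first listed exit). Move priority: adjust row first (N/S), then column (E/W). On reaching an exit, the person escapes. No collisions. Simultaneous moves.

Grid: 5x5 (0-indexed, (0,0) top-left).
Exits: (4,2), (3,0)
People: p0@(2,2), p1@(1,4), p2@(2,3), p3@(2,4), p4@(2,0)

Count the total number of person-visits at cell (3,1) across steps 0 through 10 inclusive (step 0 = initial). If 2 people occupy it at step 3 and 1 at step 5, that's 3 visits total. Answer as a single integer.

Step 0: p0@(2,2) p1@(1,4) p2@(2,3) p3@(2,4) p4@(2,0) -> at (3,1): 0 [-], cum=0
Step 1: p0@(3,2) p1@(2,4) p2@(3,3) p3@(3,4) p4@ESC -> at (3,1): 0 [-], cum=0
Step 2: p0@ESC p1@(3,4) p2@(4,3) p3@(4,4) p4@ESC -> at (3,1): 0 [-], cum=0
Step 3: p0@ESC p1@(4,4) p2@ESC p3@(4,3) p4@ESC -> at (3,1): 0 [-], cum=0
Step 4: p0@ESC p1@(4,3) p2@ESC p3@ESC p4@ESC -> at (3,1): 0 [-], cum=0
Step 5: p0@ESC p1@ESC p2@ESC p3@ESC p4@ESC -> at (3,1): 0 [-], cum=0
Total visits = 0

Answer: 0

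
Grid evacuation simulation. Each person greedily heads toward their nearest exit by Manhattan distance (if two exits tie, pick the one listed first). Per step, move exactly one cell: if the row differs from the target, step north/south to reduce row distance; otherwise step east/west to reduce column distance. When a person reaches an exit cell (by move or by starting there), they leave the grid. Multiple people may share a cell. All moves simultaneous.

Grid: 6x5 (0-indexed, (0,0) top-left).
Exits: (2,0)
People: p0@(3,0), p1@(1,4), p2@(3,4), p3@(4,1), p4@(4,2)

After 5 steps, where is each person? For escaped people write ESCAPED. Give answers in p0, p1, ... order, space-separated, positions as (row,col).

Step 1: p0:(3,0)->(2,0)->EXIT | p1:(1,4)->(2,4) | p2:(3,4)->(2,4) | p3:(4,1)->(3,1) | p4:(4,2)->(3,2)
Step 2: p0:escaped | p1:(2,4)->(2,3) | p2:(2,4)->(2,3) | p3:(3,1)->(2,1) | p4:(3,2)->(2,2)
Step 3: p0:escaped | p1:(2,3)->(2,2) | p2:(2,3)->(2,2) | p3:(2,1)->(2,0)->EXIT | p4:(2,2)->(2,1)
Step 4: p0:escaped | p1:(2,2)->(2,1) | p2:(2,2)->(2,1) | p3:escaped | p4:(2,1)->(2,0)->EXIT
Step 5: p0:escaped | p1:(2,1)->(2,0)->EXIT | p2:(2,1)->(2,0)->EXIT | p3:escaped | p4:escaped

ESCAPED ESCAPED ESCAPED ESCAPED ESCAPED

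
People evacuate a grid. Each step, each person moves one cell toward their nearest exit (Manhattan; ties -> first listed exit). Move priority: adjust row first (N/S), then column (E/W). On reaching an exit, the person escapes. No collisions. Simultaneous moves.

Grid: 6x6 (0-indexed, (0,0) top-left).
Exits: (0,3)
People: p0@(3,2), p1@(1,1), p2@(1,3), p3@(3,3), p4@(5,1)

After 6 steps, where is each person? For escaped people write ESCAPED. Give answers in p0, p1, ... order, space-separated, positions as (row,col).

Step 1: p0:(3,2)->(2,2) | p1:(1,1)->(0,1) | p2:(1,3)->(0,3)->EXIT | p3:(3,3)->(2,3) | p4:(5,1)->(4,1)
Step 2: p0:(2,2)->(1,2) | p1:(0,1)->(0,2) | p2:escaped | p3:(2,3)->(1,3) | p4:(4,1)->(3,1)
Step 3: p0:(1,2)->(0,2) | p1:(0,2)->(0,3)->EXIT | p2:escaped | p3:(1,3)->(0,3)->EXIT | p4:(3,1)->(2,1)
Step 4: p0:(0,2)->(0,3)->EXIT | p1:escaped | p2:escaped | p3:escaped | p4:(2,1)->(1,1)
Step 5: p0:escaped | p1:escaped | p2:escaped | p3:escaped | p4:(1,1)->(0,1)
Step 6: p0:escaped | p1:escaped | p2:escaped | p3:escaped | p4:(0,1)->(0,2)

ESCAPED ESCAPED ESCAPED ESCAPED (0,2)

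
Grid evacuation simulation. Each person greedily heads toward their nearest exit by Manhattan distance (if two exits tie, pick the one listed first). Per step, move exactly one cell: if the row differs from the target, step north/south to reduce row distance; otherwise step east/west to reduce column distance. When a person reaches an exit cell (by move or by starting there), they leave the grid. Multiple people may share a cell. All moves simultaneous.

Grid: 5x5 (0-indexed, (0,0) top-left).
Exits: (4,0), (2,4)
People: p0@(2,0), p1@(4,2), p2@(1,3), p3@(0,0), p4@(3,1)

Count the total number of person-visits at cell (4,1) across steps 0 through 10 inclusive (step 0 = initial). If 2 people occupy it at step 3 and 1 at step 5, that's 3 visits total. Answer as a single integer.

Answer: 2

Derivation:
Step 0: p0@(2,0) p1@(4,2) p2@(1,3) p3@(0,0) p4@(3,1) -> at (4,1): 0 [-], cum=0
Step 1: p0@(3,0) p1@(4,1) p2@(2,3) p3@(1,0) p4@(4,1) -> at (4,1): 2 [p1,p4], cum=2
Step 2: p0@ESC p1@ESC p2@ESC p3@(2,0) p4@ESC -> at (4,1): 0 [-], cum=2
Step 3: p0@ESC p1@ESC p2@ESC p3@(3,0) p4@ESC -> at (4,1): 0 [-], cum=2
Step 4: p0@ESC p1@ESC p2@ESC p3@ESC p4@ESC -> at (4,1): 0 [-], cum=2
Total visits = 2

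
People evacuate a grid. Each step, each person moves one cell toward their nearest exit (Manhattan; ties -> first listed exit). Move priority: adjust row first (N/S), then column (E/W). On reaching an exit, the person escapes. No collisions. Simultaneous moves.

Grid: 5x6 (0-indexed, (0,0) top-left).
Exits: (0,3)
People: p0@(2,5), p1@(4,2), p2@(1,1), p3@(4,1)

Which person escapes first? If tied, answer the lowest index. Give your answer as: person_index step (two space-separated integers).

Step 1: p0:(2,5)->(1,5) | p1:(4,2)->(3,2) | p2:(1,1)->(0,1) | p3:(4,1)->(3,1)
Step 2: p0:(1,5)->(0,5) | p1:(3,2)->(2,2) | p2:(0,1)->(0,2) | p3:(3,1)->(2,1)
Step 3: p0:(0,5)->(0,4) | p1:(2,2)->(1,2) | p2:(0,2)->(0,3)->EXIT | p3:(2,1)->(1,1)
Step 4: p0:(0,4)->(0,3)->EXIT | p1:(1,2)->(0,2) | p2:escaped | p3:(1,1)->(0,1)
Step 5: p0:escaped | p1:(0,2)->(0,3)->EXIT | p2:escaped | p3:(0,1)->(0,2)
Step 6: p0:escaped | p1:escaped | p2:escaped | p3:(0,2)->(0,3)->EXIT
Exit steps: [4, 5, 3, 6]
First to escape: p2 at step 3

Answer: 2 3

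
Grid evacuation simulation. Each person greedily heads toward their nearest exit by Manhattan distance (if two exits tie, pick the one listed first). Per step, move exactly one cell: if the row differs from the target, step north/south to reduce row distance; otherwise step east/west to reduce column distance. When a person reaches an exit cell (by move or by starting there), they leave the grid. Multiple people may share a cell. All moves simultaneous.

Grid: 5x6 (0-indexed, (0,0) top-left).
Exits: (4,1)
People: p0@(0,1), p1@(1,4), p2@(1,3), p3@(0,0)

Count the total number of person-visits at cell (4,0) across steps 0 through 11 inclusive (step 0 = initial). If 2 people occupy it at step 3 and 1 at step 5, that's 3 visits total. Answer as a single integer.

Step 0: p0@(0,1) p1@(1,4) p2@(1,3) p3@(0,0) -> at (4,0): 0 [-], cum=0
Step 1: p0@(1,1) p1@(2,4) p2@(2,3) p3@(1,0) -> at (4,0): 0 [-], cum=0
Step 2: p0@(2,1) p1@(3,4) p2@(3,3) p3@(2,0) -> at (4,0): 0 [-], cum=0
Step 3: p0@(3,1) p1@(4,4) p2@(4,3) p3@(3,0) -> at (4,0): 0 [-], cum=0
Step 4: p0@ESC p1@(4,3) p2@(4,2) p3@(4,0) -> at (4,0): 1 [p3], cum=1
Step 5: p0@ESC p1@(4,2) p2@ESC p3@ESC -> at (4,0): 0 [-], cum=1
Step 6: p0@ESC p1@ESC p2@ESC p3@ESC -> at (4,0): 0 [-], cum=1
Total visits = 1

Answer: 1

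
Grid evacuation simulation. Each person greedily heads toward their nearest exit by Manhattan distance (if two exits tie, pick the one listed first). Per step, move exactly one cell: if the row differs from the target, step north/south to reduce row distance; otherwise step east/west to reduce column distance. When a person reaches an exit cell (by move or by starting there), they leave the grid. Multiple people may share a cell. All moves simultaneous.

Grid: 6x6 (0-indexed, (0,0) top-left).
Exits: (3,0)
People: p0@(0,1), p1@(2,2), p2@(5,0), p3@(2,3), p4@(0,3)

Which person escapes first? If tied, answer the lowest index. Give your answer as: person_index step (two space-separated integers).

Step 1: p0:(0,1)->(1,1) | p1:(2,2)->(3,2) | p2:(5,0)->(4,0) | p3:(2,3)->(3,3) | p4:(0,3)->(1,3)
Step 2: p0:(1,1)->(2,1) | p1:(3,2)->(3,1) | p2:(4,0)->(3,0)->EXIT | p3:(3,3)->(3,2) | p4:(1,3)->(2,3)
Step 3: p0:(2,1)->(3,1) | p1:(3,1)->(3,0)->EXIT | p2:escaped | p3:(3,2)->(3,1) | p4:(2,3)->(3,3)
Step 4: p0:(3,1)->(3,0)->EXIT | p1:escaped | p2:escaped | p3:(3,1)->(3,0)->EXIT | p4:(3,3)->(3,2)
Step 5: p0:escaped | p1:escaped | p2:escaped | p3:escaped | p4:(3,2)->(3,1)
Step 6: p0:escaped | p1:escaped | p2:escaped | p3:escaped | p4:(3,1)->(3,0)->EXIT
Exit steps: [4, 3, 2, 4, 6]
First to escape: p2 at step 2

Answer: 2 2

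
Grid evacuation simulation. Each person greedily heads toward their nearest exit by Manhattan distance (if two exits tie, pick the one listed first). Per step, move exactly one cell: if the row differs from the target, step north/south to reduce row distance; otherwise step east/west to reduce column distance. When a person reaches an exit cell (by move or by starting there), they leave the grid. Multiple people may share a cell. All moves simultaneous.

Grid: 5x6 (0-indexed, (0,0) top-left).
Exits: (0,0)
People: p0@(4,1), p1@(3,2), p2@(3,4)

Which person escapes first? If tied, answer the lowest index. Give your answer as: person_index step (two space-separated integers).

Answer: 0 5

Derivation:
Step 1: p0:(4,1)->(3,1) | p1:(3,2)->(2,2) | p2:(3,4)->(2,4)
Step 2: p0:(3,1)->(2,1) | p1:(2,2)->(1,2) | p2:(2,4)->(1,4)
Step 3: p0:(2,1)->(1,1) | p1:(1,2)->(0,2) | p2:(1,4)->(0,4)
Step 4: p0:(1,1)->(0,1) | p1:(0,2)->(0,1) | p2:(0,4)->(0,3)
Step 5: p0:(0,1)->(0,0)->EXIT | p1:(0,1)->(0,0)->EXIT | p2:(0,3)->(0,2)
Step 6: p0:escaped | p1:escaped | p2:(0,2)->(0,1)
Step 7: p0:escaped | p1:escaped | p2:(0,1)->(0,0)->EXIT
Exit steps: [5, 5, 7]
First to escape: p0 at step 5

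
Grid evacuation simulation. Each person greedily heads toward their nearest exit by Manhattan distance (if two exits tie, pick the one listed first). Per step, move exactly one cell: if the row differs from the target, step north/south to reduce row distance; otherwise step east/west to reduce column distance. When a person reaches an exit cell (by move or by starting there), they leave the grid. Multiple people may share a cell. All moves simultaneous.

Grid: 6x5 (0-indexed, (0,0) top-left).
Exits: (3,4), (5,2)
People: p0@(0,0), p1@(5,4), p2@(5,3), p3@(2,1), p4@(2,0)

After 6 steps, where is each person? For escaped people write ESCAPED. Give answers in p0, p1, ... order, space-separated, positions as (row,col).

Step 1: p0:(0,0)->(1,0) | p1:(5,4)->(4,4) | p2:(5,3)->(5,2)->EXIT | p3:(2,1)->(3,1) | p4:(2,0)->(3,0)
Step 2: p0:(1,0)->(2,0) | p1:(4,4)->(3,4)->EXIT | p2:escaped | p3:(3,1)->(3,2) | p4:(3,0)->(3,1)
Step 3: p0:(2,0)->(3,0) | p1:escaped | p2:escaped | p3:(3,2)->(3,3) | p4:(3,1)->(3,2)
Step 4: p0:(3,0)->(3,1) | p1:escaped | p2:escaped | p3:(3,3)->(3,4)->EXIT | p4:(3,2)->(3,3)
Step 5: p0:(3,1)->(3,2) | p1:escaped | p2:escaped | p3:escaped | p4:(3,3)->(3,4)->EXIT
Step 6: p0:(3,2)->(3,3) | p1:escaped | p2:escaped | p3:escaped | p4:escaped

(3,3) ESCAPED ESCAPED ESCAPED ESCAPED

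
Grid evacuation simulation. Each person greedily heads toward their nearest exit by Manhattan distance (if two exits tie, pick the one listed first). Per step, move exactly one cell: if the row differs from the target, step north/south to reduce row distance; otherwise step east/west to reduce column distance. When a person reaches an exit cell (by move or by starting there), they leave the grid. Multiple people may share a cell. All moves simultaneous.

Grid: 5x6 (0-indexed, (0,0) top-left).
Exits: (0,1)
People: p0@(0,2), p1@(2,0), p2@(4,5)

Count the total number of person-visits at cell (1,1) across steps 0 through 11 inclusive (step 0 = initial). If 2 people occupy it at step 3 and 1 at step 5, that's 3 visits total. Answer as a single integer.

Step 0: p0@(0,2) p1@(2,0) p2@(4,5) -> at (1,1): 0 [-], cum=0
Step 1: p0@ESC p1@(1,0) p2@(3,5) -> at (1,1): 0 [-], cum=0
Step 2: p0@ESC p1@(0,0) p2@(2,5) -> at (1,1): 0 [-], cum=0
Step 3: p0@ESC p1@ESC p2@(1,5) -> at (1,1): 0 [-], cum=0
Step 4: p0@ESC p1@ESC p2@(0,5) -> at (1,1): 0 [-], cum=0
Step 5: p0@ESC p1@ESC p2@(0,4) -> at (1,1): 0 [-], cum=0
Step 6: p0@ESC p1@ESC p2@(0,3) -> at (1,1): 0 [-], cum=0
Step 7: p0@ESC p1@ESC p2@(0,2) -> at (1,1): 0 [-], cum=0
Step 8: p0@ESC p1@ESC p2@ESC -> at (1,1): 0 [-], cum=0
Total visits = 0

Answer: 0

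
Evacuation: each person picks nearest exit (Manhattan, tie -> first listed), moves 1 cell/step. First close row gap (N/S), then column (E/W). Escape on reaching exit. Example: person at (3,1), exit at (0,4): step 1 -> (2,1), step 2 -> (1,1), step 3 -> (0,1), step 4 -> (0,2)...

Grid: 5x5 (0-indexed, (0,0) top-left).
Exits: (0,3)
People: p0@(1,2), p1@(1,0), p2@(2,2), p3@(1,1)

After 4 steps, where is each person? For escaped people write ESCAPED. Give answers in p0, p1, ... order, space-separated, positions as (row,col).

Step 1: p0:(1,2)->(0,2) | p1:(1,0)->(0,0) | p2:(2,2)->(1,2) | p3:(1,1)->(0,1)
Step 2: p0:(0,2)->(0,3)->EXIT | p1:(0,0)->(0,1) | p2:(1,2)->(0,2) | p3:(0,1)->(0,2)
Step 3: p0:escaped | p1:(0,1)->(0,2) | p2:(0,2)->(0,3)->EXIT | p3:(0,2)->(0,3)->EXIT
Step 4: p0:escaped | p1:(0,2)->(0,3)->EXIT | p2:escaped | p3:escaped

ESCAPED ESCAPED ESCAPED ESCAPED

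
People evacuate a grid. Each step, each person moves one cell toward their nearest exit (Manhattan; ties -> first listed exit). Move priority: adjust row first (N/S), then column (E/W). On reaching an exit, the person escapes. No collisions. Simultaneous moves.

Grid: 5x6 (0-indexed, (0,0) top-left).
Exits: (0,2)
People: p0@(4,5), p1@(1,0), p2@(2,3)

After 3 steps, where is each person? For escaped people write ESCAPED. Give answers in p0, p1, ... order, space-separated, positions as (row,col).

Step 1: p0:(4,5)->(3,5) | p1:(1,0)->(0,0) | p2:(2,3)->(1,3)
Step 2: p0:(3,5)->(2,5) | p1:(0,0)->(0,1) | p2:(1,3)->(0,3)
Step 3: p0:(2,5)->(1,5) | p1:(0,1)->(0,2)->EXIT | p2:(0,3)->(0,2)->EXIT

(1,5) ESCAPED ESCAPED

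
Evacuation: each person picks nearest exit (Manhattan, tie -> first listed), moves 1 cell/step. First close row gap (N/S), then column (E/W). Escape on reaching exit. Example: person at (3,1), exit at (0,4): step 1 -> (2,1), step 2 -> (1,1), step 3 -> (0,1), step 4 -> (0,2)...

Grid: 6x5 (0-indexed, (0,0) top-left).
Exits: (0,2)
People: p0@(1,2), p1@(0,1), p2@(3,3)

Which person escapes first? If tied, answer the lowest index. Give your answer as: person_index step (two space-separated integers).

Step 1: p0:(1,2)->(0,2)->EXIT | p1:(0,1)->(0,2)->EXIT | p2:(3,3)->(2,3)
Step 2: p0:escaped | p1:escaped | p2:(2,3)->(1,3)
Step 3: p0:escaped | p1:escaped | p2:(1,3)->(0,3)
Step 4: p0:escaped | p1:escaped | p2:(0,3)->(0,2)->EXIT
Exit steps: [1, 1, 4]
First to escape: p0 at step 1

Answer: 0 1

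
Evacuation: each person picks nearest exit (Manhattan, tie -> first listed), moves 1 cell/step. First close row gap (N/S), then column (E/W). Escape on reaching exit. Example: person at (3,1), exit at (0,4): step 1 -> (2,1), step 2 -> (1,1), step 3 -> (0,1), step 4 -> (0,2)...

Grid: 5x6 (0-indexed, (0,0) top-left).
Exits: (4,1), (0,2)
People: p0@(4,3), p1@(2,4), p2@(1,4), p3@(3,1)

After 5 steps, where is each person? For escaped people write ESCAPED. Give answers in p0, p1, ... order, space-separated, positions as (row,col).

Step 1: p0:(4,3)->(4,2) | p1:(2,4)->(1,4) | p2:(1,4)->(0,4) | p3:(3,1)->(4,1)->EXIT
Step 2: p0:(4,2)->(4,1)->EXIT | p1:(1,4)->(0,4) | p2:(0,4)->(0,3) | p3:escaped
Step 3: p0:escaped | p1:(0,4)->(0,3) | p2:(0,3)->(0,2)->EXIT | p3:escaped
Step 4: p0:escaped | p1:(0,3)->(0,2)->EXIT | p2:escaped | p3:escaped

ESCAPED ESCAPED ESCAPED ESCAPED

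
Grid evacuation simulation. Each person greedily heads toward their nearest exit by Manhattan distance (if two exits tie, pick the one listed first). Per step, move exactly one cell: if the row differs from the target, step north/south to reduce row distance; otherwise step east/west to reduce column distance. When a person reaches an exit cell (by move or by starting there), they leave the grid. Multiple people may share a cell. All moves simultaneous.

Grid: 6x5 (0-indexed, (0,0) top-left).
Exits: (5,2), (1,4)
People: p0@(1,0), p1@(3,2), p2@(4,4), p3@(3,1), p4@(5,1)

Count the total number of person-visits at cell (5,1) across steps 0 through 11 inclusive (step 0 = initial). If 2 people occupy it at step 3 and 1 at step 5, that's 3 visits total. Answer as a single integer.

Answer: 2

Derivation:
Step 0: p0@(1,0) p1@(3,2) p2@(4,4) p3@(3,1) p4@(5,1) -> at (5,1): 1 [p4], cum=1
Step 1: p0@(1,1) p1@(4,2) p2@(5,4) p3@(4,1) p4@ESC -> at (5,1): 0 [-], cum=1
Step 2: p0@(1,2) p1@ESC p2@(5,3) p3@(5,1) p4@ESC -> at (5,1): 1 [p3], cum=2
Step 3: p0@(1,3) p1@ESC p2@ESC p3@ESC p4@ESC -> at (5,1): 0 [-], cum=2
Step 4: p0@ESC p1@ESC p2@ESC p3@ESC p4@ESC -> at (5,1): 0 [-], cum=2
Total visits = 2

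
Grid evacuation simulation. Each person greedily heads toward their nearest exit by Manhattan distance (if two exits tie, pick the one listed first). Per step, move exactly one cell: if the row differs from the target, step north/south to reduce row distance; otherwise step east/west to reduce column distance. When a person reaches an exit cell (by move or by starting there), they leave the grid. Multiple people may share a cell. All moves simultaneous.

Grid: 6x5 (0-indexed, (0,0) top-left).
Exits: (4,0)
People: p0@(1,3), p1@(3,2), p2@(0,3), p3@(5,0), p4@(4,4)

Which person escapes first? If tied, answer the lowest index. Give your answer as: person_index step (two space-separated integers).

Answer: 3 1

Derivation:
Step 1: p0:(1,3)->(2,3) | p1:(3,2)->(4,2) | p2:(0,3)->(1,3) | p3:(5,0)->(4,0)->EXIT | p4:(4,4)->(4,3)
Step 2: p0:(2,3)->(3,3) | p1:(4,2)->(4,1) | p2:(1,3)->(2,3) | p3:escaped | p4:(4,3)->(4,2)
Step 3: p0:(3,3)->(4,3) | p1:(4,1)->(4,0)->EXIT | p2:(2,3)->(3,3) | p3:escaped | p4:(4,2)->(4,1)
Step 4: p0:(4,3)->(4,2) | p1:escaped | p2:(3,3)->(4,3) | p3:escaped | p4:(4,1)->(4,0)->EXIT
Step 5: p0:(4,2)->(4,1) | p1:escaped | p2:(4,3)->(4,2) | p3:escaped | p4:escaped
Step 6: p0:(4,1)->(4,0)->EXIT | p1:escaped | p2:(4,2)->(4,1) | p3:escaped | p4:escaped
Step 7: p0:escaped | p1:escaped | p2:(4,1)->(4,0)->EXIT | p3:escaped | p4:escaped
Exit steps: [6, 3, 7, 1, 4]
First to escape: p3 at step 1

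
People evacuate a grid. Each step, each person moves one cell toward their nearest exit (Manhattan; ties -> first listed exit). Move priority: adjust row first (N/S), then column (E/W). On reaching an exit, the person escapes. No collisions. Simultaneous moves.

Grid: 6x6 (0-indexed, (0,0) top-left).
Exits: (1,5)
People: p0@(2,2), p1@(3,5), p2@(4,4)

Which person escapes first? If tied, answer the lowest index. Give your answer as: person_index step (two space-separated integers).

Answer: 1 2

Derivation:
Step 1: p0:(2,2)->(1,2) | p1:(3,5)->(2,5) | p2:(4,4)->(3,4)
Step 2: p0:(1,2)->(1,3) | p1:(2,5)->(1,5)->EXIT | p2:(3,4)->(2,4)
Step 3: p0:(1,3)->(1,4) | p1:escaped | p2:(2,4)->(1,4)
Step 4: p0:(1,4)->(1,5)->EXIT | p1:escaped | p2:(1,4)->(1,5)->EXIT
Exit steps: [4, 2, 4]
First to escape: p1 at step 2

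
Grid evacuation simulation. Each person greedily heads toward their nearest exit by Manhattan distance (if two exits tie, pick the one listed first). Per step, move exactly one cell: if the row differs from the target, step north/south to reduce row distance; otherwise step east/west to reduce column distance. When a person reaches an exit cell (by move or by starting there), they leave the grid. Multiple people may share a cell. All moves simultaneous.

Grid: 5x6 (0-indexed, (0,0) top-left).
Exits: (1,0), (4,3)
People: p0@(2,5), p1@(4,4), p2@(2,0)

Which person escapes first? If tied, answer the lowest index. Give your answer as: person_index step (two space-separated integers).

Answer: 1 1

Derivation:
Step 1: p0:(2,5)->(3,5) | p1:(4,4)->(4,3)->EXIT | p2:(2,0)->(1,0)->EXIT
Step 2: p0:(3,5)->(4,5) | p1:escaped | p2:escaped
Step 3: p0:(4,5)->(4,4) | p1:escaped | p2:escaped
Step 4: p0:(4,4)->(4,3)->EXIT | p1:escaped | p2:escaped
Exit steps: [4, 1, 1]
First to escape: p1 at step 1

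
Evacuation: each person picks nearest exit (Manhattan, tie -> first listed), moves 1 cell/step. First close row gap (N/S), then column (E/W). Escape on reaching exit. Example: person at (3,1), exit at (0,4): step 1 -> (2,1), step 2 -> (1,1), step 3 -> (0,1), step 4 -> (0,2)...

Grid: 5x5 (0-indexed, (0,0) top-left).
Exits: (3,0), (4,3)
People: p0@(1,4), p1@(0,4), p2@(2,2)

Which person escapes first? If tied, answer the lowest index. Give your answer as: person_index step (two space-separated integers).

Answer: 2 3

Derivation:
Step 1: p0:(1,4)->(2,4) | p1:(0,4)->(1,4) | p2:(2,2)->(3,2)
Step 2: p0:(2,4)->(3,4) | p1:(1,4)->(2,4) | p2:(3,2)->(3,1)
Step 3: p0:(3,4)->(4,4) | p1:(2,4)->(3,4) | p2:(3,1)->(3,0)->EXIT
Step 4: p0:(4,4)->(4,3)->EXIT | p1:(3,4)->(4,4) | p2:escaped
Step 5: p0:escaped | p1:(4,4)->(4,3)->EXIT | p2:escaped
Exit steps: [4, 5, 3]
First to escape: p2 at step 3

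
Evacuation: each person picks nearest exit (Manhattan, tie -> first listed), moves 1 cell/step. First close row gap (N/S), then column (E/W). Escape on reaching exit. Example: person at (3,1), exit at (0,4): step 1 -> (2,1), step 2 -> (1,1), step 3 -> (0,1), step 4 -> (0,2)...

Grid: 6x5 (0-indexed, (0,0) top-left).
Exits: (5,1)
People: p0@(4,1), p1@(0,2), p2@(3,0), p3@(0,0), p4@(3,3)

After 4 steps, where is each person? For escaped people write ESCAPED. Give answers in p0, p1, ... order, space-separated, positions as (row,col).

Step 1: p0:(4,1)->(5,1)->EXIT | p1:(0,2)->(1,2) | p2:(3,0)->(4,0) | p3:(0,0)->(1,0) | p4:(3,3)->(4,3)
Step 2: p0:escaped | p1:(1,2)->(2,2) | p2:(4,0)->(5,0) | p3:(1,0)->(2,0) | p4:(4,3)->(5,3)
Step 3: p0:escaped | p1:(2,2)->(3,2) | p2:(5,0)->(5,1)->EXIT | p3:(2,0)->(3,0) | p4:(5,3)->(5,2)
Step 4: p0:escaped | p1:(3,2)->(4,2) | p2:escaped | p3:(3,0)->(4,0) | p4:(5,2)->(5,1)->EXIT

ESCAPED (4,2) ESCAPED (4,0) ESCAPED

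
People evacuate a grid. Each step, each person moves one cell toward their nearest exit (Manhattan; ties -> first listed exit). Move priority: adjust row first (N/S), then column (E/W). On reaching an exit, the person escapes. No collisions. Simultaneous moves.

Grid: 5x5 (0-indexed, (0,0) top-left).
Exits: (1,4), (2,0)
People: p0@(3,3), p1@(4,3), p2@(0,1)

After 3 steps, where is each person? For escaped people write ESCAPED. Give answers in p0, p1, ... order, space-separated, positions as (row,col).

Step 1: p0:(3,3)->(2,3) | p1:(4,3)->(3,3) | p2:(0,1)->(1,1)
Step 2: p0:(2,3)->(1,3) | p1:(3,3)->(2,3) | p2:(1,1)->(2,1)
Step 3: p0:(1,3)->(1,4)->EXIT | p1:(2,3)->(1,3) | p2:(2,1)->(2,0)->EXIT

ESCAPED (1,3) ESCAPED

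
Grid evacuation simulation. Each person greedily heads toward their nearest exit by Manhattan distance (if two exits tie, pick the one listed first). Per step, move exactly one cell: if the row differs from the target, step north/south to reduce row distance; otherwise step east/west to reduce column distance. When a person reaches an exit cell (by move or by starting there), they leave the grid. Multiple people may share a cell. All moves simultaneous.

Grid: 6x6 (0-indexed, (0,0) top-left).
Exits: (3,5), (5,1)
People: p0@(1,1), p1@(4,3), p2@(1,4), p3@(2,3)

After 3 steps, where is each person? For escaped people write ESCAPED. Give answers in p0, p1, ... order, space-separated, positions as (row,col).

Step 1: p0:(1,1)->(2,1) | p1:(4,3)->(3,3) | p2:(1,4)->(2,4) | p3:(2,3)->(3,3)
Step 2: p0:(2,1)->(3,1) | p1:(3,3)->(3,4) | p2:(2,4)->(3,4) | p3:(3,3)->(3,4)
Step 3: p0:(3,1)->(4,1) | p1:(3,4)->(3,5)->EXIT | p2:(3,4)->(3,5)->EXIT | p3:(3,4)->(3,5)->EXIT

(4,1) ESCAPED ESCAPED ESCAPED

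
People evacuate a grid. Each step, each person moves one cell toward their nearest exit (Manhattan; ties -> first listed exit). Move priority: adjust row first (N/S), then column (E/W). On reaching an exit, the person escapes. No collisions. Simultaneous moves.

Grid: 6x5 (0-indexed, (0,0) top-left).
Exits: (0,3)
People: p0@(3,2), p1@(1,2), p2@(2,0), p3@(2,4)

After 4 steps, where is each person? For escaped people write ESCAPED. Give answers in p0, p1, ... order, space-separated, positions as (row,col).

Step 1: p0:(3,2)->(2,2) | p1:(1,2)->(0,2) | p2:(2,0)->(1,0) | p3:(2,4)->(1,4)
Step 2: p0:(2,2)->(1,2) | p1:(0,2)->(0,3)->EXIT | p2:(1,0)->(0,0) | p3:(1,4)->(0,4)
Step 3: p0:(1,2)->(0,2) | p1:escaped | p2:(0,0)->(0,1) | p3:(0,4)->(0,3)->EXIT
Step 4: p0:(0,2)->(0,3)->EXIT | p1:escaped | p2:(0,1)->(0,2) | p3:escaped

ESCAPED ESCAPED (0,2) ESCAPED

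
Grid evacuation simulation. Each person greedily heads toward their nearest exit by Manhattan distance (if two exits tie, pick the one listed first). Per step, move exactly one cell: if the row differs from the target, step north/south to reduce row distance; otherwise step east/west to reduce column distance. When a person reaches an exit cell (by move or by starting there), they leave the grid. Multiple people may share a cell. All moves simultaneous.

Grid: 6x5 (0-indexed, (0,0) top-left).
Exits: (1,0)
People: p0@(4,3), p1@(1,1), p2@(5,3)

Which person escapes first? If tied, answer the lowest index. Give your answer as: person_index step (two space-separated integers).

Step 1: p0:(4,3)->(3,3) | p1:(1,1)->(1,0)->EXIT | p2:(5,3)->(4,3)
Step 2: p0:(3,3)->(2,3) | p1:escaped | p2:(4,3)->(3,3)
Step 3: p0:(2,3)->(1,3) | p1:escaped | p2:(3,3)->(2,3)
Step 4: p0:(1,3)->(1,2) | p1:escaped | p2:(2,3)->(1,3)
Step 5: p0:(1,2)->(1,1) | p1:escaped | p2:(1,3)->(1,2)
Step 6: p0:(1,1)->(1,0)->EXIT | p1:escaped | p2:(1,2)->(1,1)
Step 7: p0:escaped | p1:escaped | p2:(1,1)->(1,0)->EXIT
Exit steps: [6, 1, 7]
First to escape: p1 at step 1

Answer: 1 1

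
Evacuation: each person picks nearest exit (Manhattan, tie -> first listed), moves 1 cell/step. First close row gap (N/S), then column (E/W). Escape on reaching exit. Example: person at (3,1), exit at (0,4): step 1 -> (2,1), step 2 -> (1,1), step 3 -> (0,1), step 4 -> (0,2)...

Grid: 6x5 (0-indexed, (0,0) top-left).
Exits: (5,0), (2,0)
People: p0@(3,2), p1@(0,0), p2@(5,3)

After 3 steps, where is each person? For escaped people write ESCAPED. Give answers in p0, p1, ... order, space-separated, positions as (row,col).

Step 1: p0:(3,2)->(2,2) | p1:(0,0)->(1,0) | p2:(5,3)->(5,2)
Step 2: p0:(2,2)->(2,1) | p1:(1,0)->(2,0)->EXIT | p2:(5,2)->(5,1)
Step 3: p0:(2,1)->(2,0)->EXIT | p1:escaped | p2:(5,1)->(5,0)->EXIT

ESCAPED ESCAPED ESCAPED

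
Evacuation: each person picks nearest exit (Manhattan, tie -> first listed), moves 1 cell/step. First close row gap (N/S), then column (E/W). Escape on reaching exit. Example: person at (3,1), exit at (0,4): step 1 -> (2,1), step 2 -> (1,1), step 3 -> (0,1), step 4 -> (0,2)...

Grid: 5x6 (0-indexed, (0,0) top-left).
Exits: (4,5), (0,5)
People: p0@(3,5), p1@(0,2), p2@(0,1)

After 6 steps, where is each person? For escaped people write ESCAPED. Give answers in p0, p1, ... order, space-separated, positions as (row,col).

Step 1: p0:(3,5)->(4,5)->EXIT | p1:(0,2)->(0,3) | p2:(0,1)->(0,2)
Step 2: p0:escaped | p1:(0,3)->(0,4) | p2:(0,2)->(0,3)
Step 3: p0:escaped | p1:(0,4)->(0,5)->EXIT | p2:(0,3)->(0,4)
Step 4: p0:escaped | p1:escaped | p2:(0,4)->(0,5)->EXIT

ESCAPED ESCAPED ESCAPED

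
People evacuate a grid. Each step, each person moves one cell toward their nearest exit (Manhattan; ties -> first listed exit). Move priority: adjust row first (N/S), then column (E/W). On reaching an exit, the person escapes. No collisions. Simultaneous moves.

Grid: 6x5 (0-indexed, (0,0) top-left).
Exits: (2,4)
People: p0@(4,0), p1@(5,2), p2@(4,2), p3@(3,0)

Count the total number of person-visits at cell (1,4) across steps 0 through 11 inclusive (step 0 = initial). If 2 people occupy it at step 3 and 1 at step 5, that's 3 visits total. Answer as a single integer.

Answer: 0

Derivation:
Step 0: p0@(4,0) p1@(5,2) p2@(4,2) p3@(3,0) -> at (1,4): 0 [-], cum=0
Step 1: p0@(3,0) p1@(4,2) p2@(3,2) p3@(2,0) -> at (1,4): 0 [-], cum=0
Step 2: p0@(2,0) p1@(3,2) p2@(2,2) p3@(2,1) -> at (1,4): 0 [-], cum=0
Step 3: p0@(2,1) p1@(2,2) p2@(2,3) p3@(2,2) -> at (1,4): 0 [-], cum=0
Step 4: p0@(2,2) p1@(2,3) p2@ESC p3@(2,3) -> at (1,4): 0 [-], cum=0
Step 5: p0@(2,3) p1@ESC p2@ESC p3@ESC -> at (1,4): 0 [-], cum=0
Step 6: p0@ESC p1@ESC p2@ESC p3@ESC -> at (1,4): 0 [-], cum=0
Total visits = 0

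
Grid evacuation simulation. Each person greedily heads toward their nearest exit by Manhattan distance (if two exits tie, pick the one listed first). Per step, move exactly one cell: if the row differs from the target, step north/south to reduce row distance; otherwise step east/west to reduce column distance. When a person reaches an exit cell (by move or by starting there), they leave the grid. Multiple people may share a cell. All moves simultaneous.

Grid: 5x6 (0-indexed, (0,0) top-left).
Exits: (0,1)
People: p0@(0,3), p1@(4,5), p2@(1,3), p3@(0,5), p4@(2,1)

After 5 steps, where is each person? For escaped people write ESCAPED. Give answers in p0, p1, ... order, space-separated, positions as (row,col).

Step 1: p0:(0,3)->(0,2) | p1:(4,5)->(3,5) | p2:(1,3)->(0,3) | p3:(0,5)->(0,4) | p4:(2,1)->(1,1)
Step 2: p0:(0,2)->(0,1)->EXIT | p1:(3,5)->(2,5) | p2:(0,3)->(0,2) | p3:(0,4)->(0,3) | p4:(1,1)->(0,1)->EXIT
Step 3: p0:escaped | p1:(2,5)->(1,5) | p2:(0,2)->(0,1)->EXIT | p3:(0,3)->(0,2) | p4:escaped
Step 4: p0:escaped | p1:(1,5)->(0,5) | p2:escaped | p3:(0,2)->(0,1)->EXIT | p4:escaped
Step 5: p0:escaped | p1:(0,5)->(0,4) | p2:escaped | p3:escaped | p4:escaped

ESCAPED (0,4) ESCAPED ESCAPED ESCAPED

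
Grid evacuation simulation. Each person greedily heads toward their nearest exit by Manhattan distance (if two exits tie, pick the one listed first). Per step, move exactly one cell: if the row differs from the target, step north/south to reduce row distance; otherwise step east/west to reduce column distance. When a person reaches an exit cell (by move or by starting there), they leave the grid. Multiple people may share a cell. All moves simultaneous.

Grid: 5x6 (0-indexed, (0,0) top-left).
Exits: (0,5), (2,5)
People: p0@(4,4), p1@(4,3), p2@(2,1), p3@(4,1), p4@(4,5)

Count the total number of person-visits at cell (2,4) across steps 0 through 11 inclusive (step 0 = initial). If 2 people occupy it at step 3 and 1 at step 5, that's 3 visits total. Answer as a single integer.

Answer: 4

Derivation:
Step 0: p0@(4,4) p1@(4,3) p2@(2,1) p3@(4,1) p4@(4,5) -> at (2,4): 0 [-], cum=0
Step 1: p0@(3,4) p1@(3,3) p2@(2,2) p3@(3,1) p4@(3,5) -> at (2,4): 0 [-], cum=0
Step 2: p0@(2,4) p1@(2,3) p2@(2,3) p3@(2,1) p4@ESC -> at (2,4): 1 [p0], cum=1
Step 3: p0@ESC p1@(2,4) p2@(2,4) p3@(2,2) p4@ESC -> at (2,4): 2 [p1,p2], cum=3
Step 4: p0@ESC p1@ESC p2@ESC p3@(2,3) p4@ESC -> at (2,4): 0 [-], cum=3
Step 5: p0@ESC p1@ESC p2@ESC p3@(2,4) p4@ESC -> at (2,4): 1 [p3], cum=4
Step 6: p0@ESC p1@ESC p2@ESC p3@ESC p4@ESC -> at (2,4): 0 [-], cum=4
Total visits = 4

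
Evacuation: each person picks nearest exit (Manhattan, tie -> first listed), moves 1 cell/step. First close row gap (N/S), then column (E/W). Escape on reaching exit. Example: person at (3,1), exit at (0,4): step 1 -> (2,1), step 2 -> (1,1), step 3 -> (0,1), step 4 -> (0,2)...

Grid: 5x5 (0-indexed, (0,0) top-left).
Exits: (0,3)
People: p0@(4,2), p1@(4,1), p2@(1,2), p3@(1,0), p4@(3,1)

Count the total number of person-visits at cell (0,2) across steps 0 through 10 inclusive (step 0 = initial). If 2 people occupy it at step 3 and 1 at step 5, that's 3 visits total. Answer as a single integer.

Step 0: p0@(4,2) p1@(4,1) p2@(1,2) p3@(1,0) p4@(3,1) -> at (0,2): 0 [-], cum=0
Step 1: p0@(3,2) p1@(3,1) p2@(0,2) p3@(0,0) p4@(2,1) -> at (0,2): 1 [p2], cum=1
Step 2: p0@(2,2) p1@(2,1) p2@ESC p3@(0,1) p4@(1,1) -> at (0,2): 0 [-], cum=1
Step 3: p0@(1,2) p1@(1,1) p2@ESC p3@(0,2) p4@(0,1) -> at (0,2): 1 [p3], cum=2
Step 4: p0@(0,2) p1@(0,1) p2@ESC p3@ESC p4@(0,2) -> at (0,2): 2 [p0,p4], cum=4
Step 5: p0@ESC p1@(0,2) p2@ESC p3@ESC p4@ESC -> at (0,2): 1 [p1], cum=5
Step 6: p0@ESC p1@ESC p2@ESC p3@ESC p4@ESC -> at (0,2): 0 [-], cum=5
Total visits = 5

Answer: 5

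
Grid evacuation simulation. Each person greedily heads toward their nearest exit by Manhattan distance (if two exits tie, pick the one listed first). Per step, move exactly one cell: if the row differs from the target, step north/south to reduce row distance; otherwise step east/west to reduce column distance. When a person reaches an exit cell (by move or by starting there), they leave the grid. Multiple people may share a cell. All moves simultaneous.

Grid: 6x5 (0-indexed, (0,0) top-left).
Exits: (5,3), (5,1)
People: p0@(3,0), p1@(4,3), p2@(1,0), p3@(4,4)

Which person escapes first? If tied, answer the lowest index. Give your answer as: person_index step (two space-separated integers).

Step 1: p0:(3,0)->(4,0) | p1:(4,3)->(5,3)->EXIT | p2:(1,0)->(2,0) | p3:(4,4)->(5,4)
Step 2: p0:(4,0)->(5,0) | p1:escaped | p2:(2,0)->(3,0) | p3:(5,4)->(5,3)->EXIT
Step 3: p0:(5,0)->(5,1)->EXIT | p1:escaped | p2:(3,0)->(4,0) | p3:escaped
Step 4: p0:escaped | p1:escaped | p2:(4,0)->(5,0) | p3:escaped
Step 5: p0:escaped | p1:escaped | p2:(5,0)->(5,1)->EXIT | p3:escaped
Exit steps: [3, 1, 5, 2]
First to escape: p1 at step 1

Answer: 1 1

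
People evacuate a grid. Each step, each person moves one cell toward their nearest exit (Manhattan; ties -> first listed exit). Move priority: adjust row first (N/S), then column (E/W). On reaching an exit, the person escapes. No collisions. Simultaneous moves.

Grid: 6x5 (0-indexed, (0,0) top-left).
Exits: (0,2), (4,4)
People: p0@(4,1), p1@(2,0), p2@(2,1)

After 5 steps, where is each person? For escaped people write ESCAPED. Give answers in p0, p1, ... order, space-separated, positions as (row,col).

Step 1: p0:(4,1)->(4,2) | p1:(2,0)->(1,0) | p2:(2,1)->(1,1)
Step 2: p0:(4,2)->(4,3) | p1:(1,0)->(0,0) | p2:(1,1)->(0,1)
Step 3: p0:(4,3)->(4,4)->EXIT | p1:(0,0)->(0,1) | p2:(0,1)->(0,2)->EXIT
Step 4: p0:escaped | p1:(0,1)->(0,2)->EXIT | p2:escaped

ESCAPED ESCAPED ESCAPED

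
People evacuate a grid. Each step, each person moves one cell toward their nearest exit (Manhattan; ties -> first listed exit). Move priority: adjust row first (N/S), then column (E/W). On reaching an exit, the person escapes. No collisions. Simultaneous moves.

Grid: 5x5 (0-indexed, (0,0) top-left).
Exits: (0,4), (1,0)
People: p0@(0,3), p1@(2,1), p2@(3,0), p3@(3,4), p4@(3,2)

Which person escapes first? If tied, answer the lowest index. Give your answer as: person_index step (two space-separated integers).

Answer: 0 1

Derivation:
Step 1: p0:(0,3)->(0,4)->EXIT | p1:(2,1)->(1,1) | p2:(3,0)->(2,0) | p3:(3,4)->(2,4) | p4:(3,2)->(2,2)
Step 2: p0:escaped | p1:(1,1)->(1,0)->EXIT | p2:(2,0)->(1,0)->EXIT | p3:(2,4)->(1,4) | p4:(2,2)->(1,2)
Step 3: p0:escaped | p1:escaped | p2:escaped | p3:(1,4)->(0,4)->EXIT | p4:(1,2)->(1,1)
Step 4: p0:escaped | p1:escaped | p2:escaped | p3:escaped | p4:(1,1)->(1,0)->EXIT
Exit steps: [1, 2, 2, 3, 4]
First to escape: p0 at step 1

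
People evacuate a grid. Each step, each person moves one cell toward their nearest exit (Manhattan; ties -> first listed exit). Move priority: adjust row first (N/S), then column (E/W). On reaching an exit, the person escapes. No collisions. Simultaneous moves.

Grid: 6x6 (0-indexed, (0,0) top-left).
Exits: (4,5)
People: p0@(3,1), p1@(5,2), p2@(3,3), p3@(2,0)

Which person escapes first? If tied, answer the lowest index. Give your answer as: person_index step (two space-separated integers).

Answer: 2 3

Derivation:
Step 1: p0:(3,1)->(4,1) | p1:(5,2)->(4,2) | p2:(3,3)->(4,3) | p3:(2,0)->(3,0)
Step 2: p0:(4,1)->(4,2) | p1:(4,2)->(4,3) | p2:(4,3)->(4,4) | p3:(3,0)->(4,0)
Step 3: p0:(4,2)->(4,3) | p1:(4,3)->(4,4) | p2:(4,4)->(4,5)->EXIT | p3:(4,0)->(4,1)
Step 4: p0:(4,3)->(4,4) | p1:(4,4)->(4,5)->EXIT | p2:escaped | p3:(4,1)->(4,2)
Step 5: p0:(4,4)->(4,5)->EXIT | p1:escaped | p2:escaped | p3:(4,2)->(4,3)
Step 6: p0:escaped | p1:escaped | p2:escaped | p3:(4,3)->(4,4)
Step 7: p0:escaped | p1:escaped | p2:escaped | p3:(4,4)->(4,5)->EXIT
Exit steps: [5, 4, 3, 7]
First to escape: p2 at step 3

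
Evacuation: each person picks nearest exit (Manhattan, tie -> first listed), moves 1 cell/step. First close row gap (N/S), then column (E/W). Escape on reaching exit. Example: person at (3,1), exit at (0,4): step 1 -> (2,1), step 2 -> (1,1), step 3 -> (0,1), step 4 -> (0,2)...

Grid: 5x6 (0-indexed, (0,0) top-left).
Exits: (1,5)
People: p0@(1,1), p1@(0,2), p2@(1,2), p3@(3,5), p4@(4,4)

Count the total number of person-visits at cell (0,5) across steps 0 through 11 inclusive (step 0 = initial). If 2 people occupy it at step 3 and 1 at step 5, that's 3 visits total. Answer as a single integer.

Answer: 0

Derivation:
Step 0: p0@(1,1) p1@(0,2) p2@(1,2) p3@(3,5) p4@(4,4) -> at (0,5): 0 [-], cum=0
Step 1: p0@(1,2) p1@(1,2) p2@(1,3) p3@(2,5) p4@(3,4) -> at (0,5): 0 [-], cum=0
Step 2: p0@(1,3) p1@(1,3) p2@(1,4) p3@ESC p4@(2,4) -> at (0,5): 0 [-], cum=0
Step 3: p0@(1,4) p1@(1,4) p2@ESC p3@ESC p4@(1,4) -> at (0,5): 0 [-], cum=0
Step 4: p0@ESC p1@ESC p2@ESC p3@ESC p4@ESC -> at (0,5): 0 [-], cum=0
Total visits = 0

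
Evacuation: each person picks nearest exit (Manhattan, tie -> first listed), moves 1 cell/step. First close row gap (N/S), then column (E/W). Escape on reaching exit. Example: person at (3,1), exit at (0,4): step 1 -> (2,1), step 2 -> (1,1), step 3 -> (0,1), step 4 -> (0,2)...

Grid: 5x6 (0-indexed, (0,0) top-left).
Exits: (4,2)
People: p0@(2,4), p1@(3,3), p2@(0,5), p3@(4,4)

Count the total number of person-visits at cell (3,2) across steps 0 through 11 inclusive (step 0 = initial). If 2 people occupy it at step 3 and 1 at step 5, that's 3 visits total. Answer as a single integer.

Step 0: p0@(2,4) p1@(3,3) p2@(0,5) p3@(4,4) -> at (3,2): 0 [-], cum=0
Step 1: p0@(3,4) p1@(4,3) p2@(1,5) p3@(4,3) -> at (3,2): 0 [-], cum=0
Step 2: p0@(4,4) p1@ESC p2@(2,5) p3@ESC -> at (3,2): 0 [-], cum=0
Step 3: p0@(4,3) p1@ESC p2@(3,5) p3@ESC -> at (3,2): 0 [-], cum=0
Step 4: p0@ESC p1@ESC p2@(4,5) p3@ESC -> at (3,2): 0 [-], cum=0
Step 5: p0@ESC p1@ESC p2@(4,4) p3@ESC -> at (3,2): 0 [-], cum=0
Step 6: p0@ESC p1@ESC p2@(4,3) p3@ESC -> at (3,2): 0 [-], cum=0
Step 7: p0@ESC p1@ESC p2@ESC p3@ESC -> at (3,2): 0 [-], cum=0
Total visits = 0

Answer: 0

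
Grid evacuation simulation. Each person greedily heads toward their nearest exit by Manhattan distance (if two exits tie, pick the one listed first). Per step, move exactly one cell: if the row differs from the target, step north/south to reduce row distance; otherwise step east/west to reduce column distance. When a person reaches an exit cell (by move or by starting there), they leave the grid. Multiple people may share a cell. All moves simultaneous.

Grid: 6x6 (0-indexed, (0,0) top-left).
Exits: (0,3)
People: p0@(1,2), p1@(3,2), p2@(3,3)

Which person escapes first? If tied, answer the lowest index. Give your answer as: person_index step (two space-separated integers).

Step 1: p0:(1,2)->(0,2) | p1:(3,2)->(2,2) | p2:(3,3)->(2,3)
Step 2: p0:(0,2)->(0,3)->EXIT | p1:(2,2)->(1,2) | p2:(2,3)->(1,3)
Step 3: p0:escaped | p1:(1,2)->(0,2) | p2:(1,3)->(0,3)->EXIT
Step 4: p0:escaped | p1:(0,2)->(0,3)->EXIT | p2:escaped
Exit steps: [2, 4, 3]
First to escape: p0 at step 2

Answer: 0 2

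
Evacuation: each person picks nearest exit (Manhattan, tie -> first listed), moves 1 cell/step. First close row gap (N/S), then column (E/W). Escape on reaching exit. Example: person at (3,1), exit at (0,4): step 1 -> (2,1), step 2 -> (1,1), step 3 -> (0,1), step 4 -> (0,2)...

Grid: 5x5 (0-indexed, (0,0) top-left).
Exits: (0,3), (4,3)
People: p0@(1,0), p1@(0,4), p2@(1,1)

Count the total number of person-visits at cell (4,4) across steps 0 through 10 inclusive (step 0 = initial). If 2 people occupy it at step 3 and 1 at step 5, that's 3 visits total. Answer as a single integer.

Step 0: p0@(1,0) p1@(0,4) p2@(1,1) -> at (4,4): 0 [-], cum=0
Step 1: p0@(0,0) p1@ESC p2@(0,1) -> at (4,4): 0 [-], cum=0
Step 2: p0@(0,1) p1@ESC p2@(0,2) -> at (4,4): 0 [-], cum=0
Step 3: p0@(0,2) p1@ESC p2@ESC -> at (4,4): 0 [-], cum=0
Step 4: p0@ESC p1@ESC p2@ESC -> at (4,4): 0 [-], cum=0
Total visits = 0

Answer: 0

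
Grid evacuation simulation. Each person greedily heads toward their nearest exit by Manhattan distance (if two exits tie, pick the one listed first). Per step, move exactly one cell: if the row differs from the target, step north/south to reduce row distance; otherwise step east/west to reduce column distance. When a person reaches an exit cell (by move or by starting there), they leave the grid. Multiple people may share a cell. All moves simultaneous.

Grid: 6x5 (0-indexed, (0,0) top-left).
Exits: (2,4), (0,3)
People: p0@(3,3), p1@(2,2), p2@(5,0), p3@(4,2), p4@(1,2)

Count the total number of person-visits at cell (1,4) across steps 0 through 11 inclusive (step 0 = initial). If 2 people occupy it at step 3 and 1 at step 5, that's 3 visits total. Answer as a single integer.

Step 0: p0@(3,3) p1@(2,2) p2@(5,0) p3@(4,2) p4@(1,2) -> at (1,4): 0 [-], cum=0
Step 1: p0@(2,3) p1@(2,3) p2@(4,0) p3@(3,2) p4@(0,2) -> at (1,4): 0 [-], cum=0
Step 2: p0@ESC p1@ESC p2@(3,0) p3@(2,2) p4@ESC -> at (1,4): 0 [-], cum=0
Step 3: p0@ESC p1@ESC p2@(2,0) p3@(2,3) p4@ESC -> at (1,4): 0 [-], cum=0
Step 4: p0@ESC p1@ESC p2@(2,1) p3@ESC p4@ESC -> at (1,4): 0 [-], cum=0
Step 5: p0@ESC p1@ESC p2@(2,2) p3@ESC p4@ESC -> at (1,4): 0 [-], cum=0
Step 6: p0@ESC p1@ESC p2@(2,3) p3@ESC p4@ESC -> at (1,4): 0 [-], cum=0
Step 7: p0@ESC p1@ESC p2@ESC p3@ESC p4@ESC -> at (1,4): 0 [-], cum=0
Total visits = 0

Answer: 0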